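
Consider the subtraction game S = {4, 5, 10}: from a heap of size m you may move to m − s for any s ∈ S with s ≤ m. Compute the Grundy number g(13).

Grundy values for subtraction set {4, 5, 10}:
g(0) = mex{} = 0
g(1) = mex{} = 0
g(2) = mex{} = 0
g(3) = mex{} = 0
g(4) = mex{0} = 1
g(5) = mex{0} = 1
g(6) = mex{0} = 1
g(7) = mex{0} = 1
g(8) = mex{0,1} = 2
g(9) = mex{1} = 0
g(10) = mex{0,1} = 2
g(11) = mex{0,1} = 2
g(12) = mex{0,1,2} = 3
g(13) = mex{0,2} = 1
So g(13) = 1.

1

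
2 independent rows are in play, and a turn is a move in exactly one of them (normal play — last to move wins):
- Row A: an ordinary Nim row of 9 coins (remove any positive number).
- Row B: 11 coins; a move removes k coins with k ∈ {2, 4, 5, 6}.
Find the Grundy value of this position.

Row A is a plain Nim row of size 9, so its Grundy value is 9.
For row B, compute g(0), g(1), … with moves {2, 4, 5, 6}:
g(0) = mex{} = 0
g(1) = mex{} = 0
g(2) = mex{0} = 1
g(3) = mex{0} = 1
g(4) = mex{0,1} = 2
g(5) = mex{0,1} = 2
g(6) = mex{0,1,2} = 3
g(7) = mex{0,1,2} = 3
g(8) = mex{1,2,3} = 0
g(9) = mex{1,2,3} = 0
g(10) = mex{0,2,3} = 1
g(11) = mex{0,2,3} = 1
So g(11) = 1.
The value of a disjunctive sum is the nim-sum of the parts.
Combined value = 9 ⊕ 1 = 8.

8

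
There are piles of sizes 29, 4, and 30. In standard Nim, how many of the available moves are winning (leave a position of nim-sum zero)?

In binary:
  11101  (29)
  00100  (4)
  11110  (30)
  -----
  00111  (7)
The overall nim-sum is X = 7. A pile of size p has a winning move iff p XOR X < p (reduce it to p XOR X).
  29: 29 XOR 7 = 26 < 29 — winning move (to 26).
  4: 4 XOR 7 = 3 < 4 — winning move (to 3).
  30: 30 XOR 7 = 25 < 30 — winning move (to 25).
That gives 3 winning moves.

3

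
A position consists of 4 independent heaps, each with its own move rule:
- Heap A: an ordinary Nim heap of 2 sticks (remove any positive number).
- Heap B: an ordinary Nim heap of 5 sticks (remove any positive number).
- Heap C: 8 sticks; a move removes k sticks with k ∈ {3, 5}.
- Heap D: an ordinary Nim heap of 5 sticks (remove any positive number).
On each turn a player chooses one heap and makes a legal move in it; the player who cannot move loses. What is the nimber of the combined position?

Heap A is a plain Nim heap of size 2, so its Grundy value is 2.
Heap B is a plain Nim heap of size 5, so its Grundy value is 5.
Grundy values for heap C (subtraction set {3, 5}):
g(0) = mex{} = 0
g(1) = mex{} = 0
g(2) = mex{} = 0
g(3) = mex{0} = 1
g(4) = mex{0} = 1
g(5) = mex{0} = 1
g(6) = mex{0,1} = 2
g(7) = mex{0,1} = 2
g(8) = mex{1} = 0
So g(8) = 0.
Heap D is a plain Nim heap of size 5, so its Grundy value is 5.
By the Sprague-Grundy theorem, the Grundy value of a sum of independent games is the XOR of the component values.
Combined value = 2 ⊕ 5 ⊕ 0 ⊕ 5 = 2.

2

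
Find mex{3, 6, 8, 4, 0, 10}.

0 is in the set but 1 is not, so the mex is 1.

1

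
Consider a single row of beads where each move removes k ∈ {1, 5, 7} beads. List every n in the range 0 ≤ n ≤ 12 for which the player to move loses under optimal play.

Build the Grundy sequence with g(k) = mex{g(k−s) : s ∈ {1, 5, 7}, s ≤ k}:
g(0) = mex{} = 0
g(1) = mex{0} = 1
g(2) = mex{1} = 0
g(3) = mex{0} = 1
g(4) = mex{1} = 0
g(5) = mex{0} = 1
g(6) = mex{1} = 0
g(7) = mex{0} = 1
g(8) = mex{1} = 0
g(9) = mex{0} = 1
g(10) = mex{1} = 0
g(11) = mex{0} = 1
g(12) = mex{1} = 0
The P-positions (g = 0) in 0..12 are 0, 2, 4, 6, 8, 10, 12.

0, 2, 4, 6, 8, 10, 12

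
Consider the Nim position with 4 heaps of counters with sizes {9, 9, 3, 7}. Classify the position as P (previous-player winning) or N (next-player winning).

Bitwise XOR of the heap sizes:
  1001  (9)
  1001  (9)
  0011  (3)
  0111  (7)
  ----
  0100  (4)
The nim-sum is 4 ≠ 0, so this is an N-position: the player to move can win.

N-position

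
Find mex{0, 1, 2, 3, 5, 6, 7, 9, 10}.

The values 0, 1, 2, 3 are all present; 4 is the first non-negative integer missing from the set.

4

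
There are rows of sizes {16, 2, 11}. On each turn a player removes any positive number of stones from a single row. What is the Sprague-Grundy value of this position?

25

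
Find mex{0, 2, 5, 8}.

1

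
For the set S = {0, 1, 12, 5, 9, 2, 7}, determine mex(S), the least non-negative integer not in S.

3

The values 0, 1, 2 are all present; 3 is the first non-negative integer missing from the set.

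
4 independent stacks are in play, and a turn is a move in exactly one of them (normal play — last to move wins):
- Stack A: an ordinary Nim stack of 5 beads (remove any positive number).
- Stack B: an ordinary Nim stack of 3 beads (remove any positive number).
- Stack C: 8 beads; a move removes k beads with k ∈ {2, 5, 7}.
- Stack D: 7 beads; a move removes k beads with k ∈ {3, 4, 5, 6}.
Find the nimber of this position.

Stack A is a plain Nim stack of size 5, so its Grundy value is 5.
Stack B is a plain Nim stack of size 3, so its Grundy value is 3.
For stack C, compute g(0), g(1), … with moves {2, 5, 7}:
k:     0  1  2  3  4  5  6  7  8
g(k):  0  0  1  1  0  2  1  3  2
So g(8) = 2.
For stack D, compute g(0), g(1), … with moves {3, 4, 5, 6}:
g(0) = mex{} = 0
g(1) = mex{} = 0
g(2) = mex{} = 0
g(3) = mex{0} = 1
g(4) = mex{0} = 1
g(5) = mex{0} = 1
g(6) = mex{0,1} = 2
g(7) = mex{0,1} = 2
So g(7) = 2.
By the Sprague-Grundy theorem, the Grundy value of a sum of independent games is the XOR of the component values.
Combined value = 5 XOR 3 XOR 2 XOR 2 = 6.

6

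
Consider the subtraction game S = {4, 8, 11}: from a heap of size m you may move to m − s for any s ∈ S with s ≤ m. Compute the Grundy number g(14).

3

Compute g(0), g(1), … for moves {4, 8, 11}:
g(0) = mex{} = 0
g(1) = mex{} = 0
g(2) = mex{} = 0
g(3) = mex{} = 0
g(4) = mex{0} = 1
g(5) = mex{0} = 1
g(6) = mex{0} = 1
g(7) = mex{0} = 1
g(8) = mex{0,1} = 2
g(9) = mex{0,1} = 2
g(10) = mex{0,1} = 2
g(11) = mex{0,1} = 2
g(12) = mex{0,1,2} = 3
g(13) = mex{0,1,2} = 3
g(14) = mex{0,1,2} = 3
So g(14) = 3.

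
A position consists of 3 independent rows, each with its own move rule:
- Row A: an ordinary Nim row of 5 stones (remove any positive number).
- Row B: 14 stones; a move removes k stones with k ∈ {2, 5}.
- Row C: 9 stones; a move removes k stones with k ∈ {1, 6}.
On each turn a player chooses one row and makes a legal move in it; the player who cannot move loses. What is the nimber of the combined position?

5

Row A is a plain Nim row of size 5, so its Grundy value is 5.
Grundy values for row B (subtraction set {2, 5}):
g(0) = mex{} = 0
g(1) = mex{} = 0
g(2) = mex{0} = 1
g(3) = mex{0} = 1
g(4) = mex{1} = 0
g(5) = mex{0,1} = 2
g(6) = mex{0} = 1
g(7) = mex{1,2} = 0
g(8) = mex{1} = 0
g(9) = mex{0} = 1
g(10) = mex{0,2} = 1
g(11) = mex{1} = 0
g(12) = mex{0,1} = 2
g(13) = mex{0} = 1
g(14) = mex{1,2} = 0
So g(14) = 0.
For row C, compute g(0), g(1), … with moves {1, 6}:
k:     0  1  2  3  4  5  6  7  8  9
g(k):  0  1  0  1  0  1  2  0  1  0
So g(9) = 0.
The value of a disjunctive sum is the nim-sum of the parts.
Combined value = 5 XOR 0 XOR 0 = 5.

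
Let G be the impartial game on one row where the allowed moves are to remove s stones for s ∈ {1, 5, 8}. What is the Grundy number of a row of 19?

Grundy values for subtraction set {1, 5, 8}:
k:     0  1  2  3  4  5  6  7  8  9 10 11 12 13 14 15 16 17 18 19
g(k):  0  1  0  1  0  1  0  1  2  3  2  3  2  0  1  0  1  0  1  0
So g(19) = 0.

0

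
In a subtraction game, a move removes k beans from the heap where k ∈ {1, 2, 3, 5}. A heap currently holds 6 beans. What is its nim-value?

Build the Grundy sequence with g(k) = mex{g(k−s) : s ∈ {1, 2, 3, 5}, s ≤ k}:
k:     0  1  2  3  4  5  6
g(k):  0  1  2  3  0  1  2
So g(6) = 2.

2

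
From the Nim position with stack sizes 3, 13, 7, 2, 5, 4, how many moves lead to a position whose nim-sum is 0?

Bitwise XOR of the heap sizes:
  0011  (3)
  1101  (13)
  0111  (7)
  0010  (2)
  0101  (5)
  0100  (4)
  ----
  1010  (10)
The overall nim-sum is X = 10. A stack of size p has a winning move iff p XOR X < p (reduce it to p XOR X).
  3: 3 XOR 10 = 9 ≥ 3 — no move.
  13: 13 XOR 10 = 7 < 13 — winning move (to 7).
  7: 7 XOR 10 = 13 ≥ 7 — no move.
  2: 2 XOR 10 = 8 ≥ 2 — no move.
  5: 5 XOR 10 = 15 ≥ 5 — no move.
  4: 4 XOR 10 = 14 ≥ 4 — no move.
That gives 1 winning move.

1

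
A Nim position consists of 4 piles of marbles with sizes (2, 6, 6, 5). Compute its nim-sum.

7

Nim-sum: 2 ⊕ 6 ⊕ 6 ⊕ 5 = 7.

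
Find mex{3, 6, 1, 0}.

2

The values 0, 1 are all present; 2 is the first non-negative integer missing from the set.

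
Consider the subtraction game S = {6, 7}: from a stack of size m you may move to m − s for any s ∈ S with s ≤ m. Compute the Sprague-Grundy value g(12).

Compute g(0), g(1), … for moves {6, 7}:
k:     0  1  2  3  4  5  6  7  8  9 10 11 12
g(k):  0  0  0  0  0  0  1  1  1  1  1  1  2
So g(12) = 2.

2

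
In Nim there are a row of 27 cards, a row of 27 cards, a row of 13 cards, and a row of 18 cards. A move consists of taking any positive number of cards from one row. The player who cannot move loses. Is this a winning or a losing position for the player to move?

Bitwise XOR of the heap sizes:
  11011  (27)
  11011  (27)
  01101  (13)
  10010  (18)
  -----
  11111  (31)
The nim-sum is 31 ≠ 0, so this is an N-position: the player to move can win.

Winning position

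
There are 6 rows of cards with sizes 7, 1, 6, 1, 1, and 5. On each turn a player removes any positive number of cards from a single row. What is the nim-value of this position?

5

Nim-sum: 7 XOR 1 XOR 6 XOR 1 XOR 1 XOR 5 = 5.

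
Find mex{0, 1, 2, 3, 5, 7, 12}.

4

The values 0, 1, 2, 3 are all present; 4 is the first non-negative integer missing from the set.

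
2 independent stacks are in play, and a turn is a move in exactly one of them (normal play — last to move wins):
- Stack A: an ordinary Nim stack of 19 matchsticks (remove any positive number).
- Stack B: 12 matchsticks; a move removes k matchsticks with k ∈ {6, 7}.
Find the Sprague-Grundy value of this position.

17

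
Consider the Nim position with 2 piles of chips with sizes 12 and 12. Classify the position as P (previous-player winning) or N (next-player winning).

P-position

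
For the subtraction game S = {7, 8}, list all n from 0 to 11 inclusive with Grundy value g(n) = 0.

Compute g(0), g(1), … for moves {7, 8}:
k:     0  1  2  3  4  5  6  7  8  9 10 11
g(k):  0  0  0  0  0  0  0  1  1  1  1  1
The P-positions (g = 0) in 0..11 are 0, 1, 2, 3, 4, 5, 6.

0, 1, 2, 3, 4, 5, 6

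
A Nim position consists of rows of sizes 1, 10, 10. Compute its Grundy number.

Write each in binary and XOR column by column:
  0001  (1)
  1010  (10)
  1010  (10)
  ----
  0001  (1)

1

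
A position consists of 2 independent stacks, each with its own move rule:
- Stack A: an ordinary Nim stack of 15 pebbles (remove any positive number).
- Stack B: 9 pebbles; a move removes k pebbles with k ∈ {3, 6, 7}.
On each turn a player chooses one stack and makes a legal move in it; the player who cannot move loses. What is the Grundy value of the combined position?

Stack A is a plain Nim stack of size 15, so its Grundy value is 15.
Grundy values for stack B (subtraction set {3, 6, 7}):
g(0) = mex{} = 0
g(1) = mex{} = 0
g(2) = mex{} = 0
g(3) = mex{0} = 1
g(4) = mex{0} = 1
g(5) = mex{0} = 1
g(6) = mex{0,1} = 2
g(7) = mex{0,1} = 2
g(8) = mex{0,1} = 2
g(9) = mex{0,1,2} = 3
So g(9) = 3.
By the Sprague-Grundy theorem, the Grundy value of a sum of independent games is the XOR of the component values.
Combined value = 15 ⊕ 3 = 12.

12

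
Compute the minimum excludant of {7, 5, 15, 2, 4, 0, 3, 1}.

The values 0, 1, 2, 3, 4, 5 are all present; 6 is the first non-negative integer missing from the set.

6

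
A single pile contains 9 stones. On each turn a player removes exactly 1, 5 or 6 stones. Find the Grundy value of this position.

3

Grundy values for subtraction set {1, 5, 6}:
g(0) = mex{} = 0
g(1) = mex{0} = 1
g(2) = mex{1} = 0
g(3) = mex{0} = 1
g(4) = mex{1} = 0
g(5) = mex{0} = 1
g(6) = mex{0,1} = 2
g(7) = mex{0,1,2} = 3
g(8) = mex{0,1,3} = 2
g(9) = mex{0,1,2} = 3
So g(9) = 3.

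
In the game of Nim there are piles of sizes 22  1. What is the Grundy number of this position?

23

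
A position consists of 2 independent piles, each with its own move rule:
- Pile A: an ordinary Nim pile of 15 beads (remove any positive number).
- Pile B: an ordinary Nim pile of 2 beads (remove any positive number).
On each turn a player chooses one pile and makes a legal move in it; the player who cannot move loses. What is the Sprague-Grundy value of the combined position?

13

Pile A is a plain Nim pile of size 15, so its Grundy value is 15.
Pile B is a plain Nim pile of size 2, so its Grundy value is 2.
The value of a disjunctive sum is the nim-sum of the parts.
Combined value = 15 XOR 2 = 13.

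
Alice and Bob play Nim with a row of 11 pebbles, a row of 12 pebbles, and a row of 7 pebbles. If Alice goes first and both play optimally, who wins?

Bob wins

Write each in binary and XOR column by column:
  1011  (11)
  1100  (12)
  0111  (7)
  ----
  0000  (0)
The nim-sum is 0, so this is a P-position: the player to move is in a losing position under optimal play; Alice is about to move from it and so loses — Bob wins.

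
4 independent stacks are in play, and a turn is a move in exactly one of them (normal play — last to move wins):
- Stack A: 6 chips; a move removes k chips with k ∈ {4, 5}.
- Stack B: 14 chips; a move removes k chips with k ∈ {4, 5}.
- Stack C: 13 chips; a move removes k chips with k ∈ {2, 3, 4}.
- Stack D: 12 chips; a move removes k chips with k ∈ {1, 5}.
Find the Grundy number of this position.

0

Build the Grundy sequence for stack A with g(k) = mex{g(k−s) : s ∈ {4, 5}, s ≤ k}:
g(0) = mex{} = 0
g(1) = mex{} = 0
g(2) = mex{} = 0
g(3) = mex{} = 0
g(4) = mex{0} = 1
g(5) = mex{0} = 1
g(6) = mex{0} = 1
So g(6) = 1.
Build the Grundy sequence for stack B with g(k) = mex{g(k−s) : s ∈ {4, 5}, s ≤ k}:
k:     0  1  2  3  4  5  6  7  8  9 10 11 12 13 14
g(k):  0  0  0  0  1  1  1  1  2  0  0  0  0  1  1
So g(14) = 1.
Build the Grundy sequence for stack C with g(k) = mex{g(k−s) : s ∈ {2, 3, 4}, s ≤ k}:
g(0) = mex{} = 0
g(1) = mex{} = 0
g(2) = mex{0} = 1
g(3) = mex{0} = 1
g(4) = mex{0,1} = 2
g(5) = mex{0,1} = 2
g(6) = mex{1,2} = 0
g(7) = mex{1,2} = 0
g(8) = mex{0,2} = 1
g(9) = mex{0,2} = 1
g(10) = mex{0,1} = 2
g(11) = mex{0,1} = 2
g(12) = mex{1,2} = 0
g(13) = mex{1,2} = 0
So g(13) = 0.
Build the Grundy sequence for stack D with g(k) = mex{g(k−s) : s ∈ {1, 5}, s ≤ k}:
k:     0  1  2  3  4  5  6  7  8  9 10 11 12
g(k):  0  1  0  1  0  1  0  1  0  1  0  1  0
So g(12) = 0.
The value of a disjunctive sum is the nim-sum of the parts.
Combined value = 1 ⊕ 1 ⊕ 0 ⊕ 0 = 0.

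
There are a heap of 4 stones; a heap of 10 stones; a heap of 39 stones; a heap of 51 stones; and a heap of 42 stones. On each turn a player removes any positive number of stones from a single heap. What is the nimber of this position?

In binary:
  000100  (4)
  001010  (10)
  100111  (39)
  110011  (51)
  101010  (42)
  ------
  110000  (48)

48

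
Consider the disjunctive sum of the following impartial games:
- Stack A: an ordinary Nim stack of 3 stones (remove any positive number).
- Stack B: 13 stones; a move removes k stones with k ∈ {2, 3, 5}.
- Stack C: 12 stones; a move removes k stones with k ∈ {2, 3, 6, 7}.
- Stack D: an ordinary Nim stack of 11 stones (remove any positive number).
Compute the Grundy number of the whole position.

10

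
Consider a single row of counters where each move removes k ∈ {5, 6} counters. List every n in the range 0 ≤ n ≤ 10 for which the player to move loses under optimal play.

0, 1, 2, 3, 4

Build the Grundy sequence with g(k) = mex{g(k−s) : s ∈ {5, 6}, s ≤ k}:
g(0) = mex{} = 0
g(1) = mex{} = 0
g(2) = mex{} = 0
g(3) = mex{} = 0
g(4) = mex{} = 0
g(5) = mex{0} = 1
g(6) = mex{0} = 1
g(7) = mex{0} = 1
g(8) = mex{0} = 1
g(9) = mex{0} = 1
g(10) = mex{0,1} = 2
The P-positions (g = 0) in 0..10 are 0, 1, 2, 3, 4.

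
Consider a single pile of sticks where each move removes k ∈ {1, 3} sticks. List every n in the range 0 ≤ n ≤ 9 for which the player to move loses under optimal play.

0, 2, 4, 6, 8

Build the Grundy sequence with g(k) = mex{g(k−s) : s ∈ {1, 3}, s ≤ k}:
g(0) = mex{} = 0
g(1) = mex{0} = 1
g(2) = mex{1} = 0
g(3) = mex{0} = 1
g(4) = mex{1} = 0
g(5) = mex{0} = 1
g(6) = mex{1} = 0
g(7) = mex{0} = 1
g(8) = mex{1} = 0
g(9) = mex{0} = 1
The P-positions (g = 0) in 0..9 are 0, 2, 4, 6, 8.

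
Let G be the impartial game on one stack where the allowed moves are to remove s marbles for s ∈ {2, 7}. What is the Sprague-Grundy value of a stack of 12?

Grundy values for subtraction set {2, 7}:
k:     0  1  2  3  4  5  6  7  8  9 10 11 12
g(k):  0  0  1  1  0  0  1  1  2  0  0  1  1
So g(12) = 1.

1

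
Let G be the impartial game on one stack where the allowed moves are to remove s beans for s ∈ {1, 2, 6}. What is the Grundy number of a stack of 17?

0

Build the Grundy sequence with g(k) = mex{g(k−s) : s ∈ {1, 2, 6}, s ≤ k}:
k:     0  1  2  3  4  5  6  7  8  9 10 11 12 13 14 15 16 17
g(k):  0  1  2  0  1  2  3  0  1  2  0  1  2  3  0  1  2  0
So g(17) = 0.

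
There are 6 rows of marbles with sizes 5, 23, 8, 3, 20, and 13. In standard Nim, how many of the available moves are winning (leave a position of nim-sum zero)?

0

In binary:
  00101  (5)
  10111  (23)
  01000  (8)
  00011  (3)
  10100  (20)
  01101  (13)
  -----
  00000  (0)
The nim-sum is already 0, so every move leaves a nonzero nim-sum — there are no winning moves.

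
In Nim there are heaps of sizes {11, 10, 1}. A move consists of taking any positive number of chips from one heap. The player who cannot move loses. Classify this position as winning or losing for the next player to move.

Losing position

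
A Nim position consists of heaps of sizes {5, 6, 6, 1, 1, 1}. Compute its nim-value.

4

In binary:
  101  (5)
  110  (6)
  110  (6)
  001  (1)
  001  (1)
  001  (1)
  ---
  100  (4)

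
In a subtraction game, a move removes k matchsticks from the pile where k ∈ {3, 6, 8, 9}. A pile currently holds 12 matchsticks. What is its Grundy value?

0

Grundy values for subtraction set {3, 6, 8, 9}:
g(0) = mex{} = 0
g(1) = mex{} = 0
g(2) = mex{} = 0
g(3) = mex{0} = 1
g(4) = mex{0} = 1
g(5) = mex{0} = 1
g(6) = mex{0,1} = 2
g(7) = mex{0,1} = 2
g(8) = mex{0,1} = 2
g(9) = mex{0,1,2} = 3
g(10) = mex{0,1,2} = 3
g(11) = mex{0,1,2} = 3
g(12) = mex{1,2,3} = 0
So g(12) = 0.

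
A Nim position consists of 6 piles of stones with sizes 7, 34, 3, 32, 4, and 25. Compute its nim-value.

27

Nim-sum: 7 XOR 34 XOR 3 XOR 32 XOR 4 XOR 25 = 27.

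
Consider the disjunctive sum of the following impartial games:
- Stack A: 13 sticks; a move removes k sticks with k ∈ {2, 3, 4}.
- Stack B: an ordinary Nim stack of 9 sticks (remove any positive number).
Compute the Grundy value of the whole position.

9

For stack A, compute g(0), g(1), … with moves {2, 3, 4}:
k:     0  1  2  3  4  5  6  7  8  9 10 11 12 13
g(k):  0  0  1  1  2  2  0  0  1  1  2  2  0  0
So g(13) = 0.
Stack B is a plain Nim stack of size 9, so its Grundy value is 9.
By the Sprague-Grundy theorem, the Grundy value of a sum of independent games is the XOR of the component values.
Combined value = 0 XOR 9 = 9.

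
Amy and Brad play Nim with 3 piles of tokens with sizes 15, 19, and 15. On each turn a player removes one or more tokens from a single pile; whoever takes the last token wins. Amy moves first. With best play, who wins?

Nim-sum: 15 ⊕ 19 ⊕ 15 = 19.
The nim-sum is 19 ≠ 0, so this is an N-position: the player to move can win; Amy has a winning move.

Amy wins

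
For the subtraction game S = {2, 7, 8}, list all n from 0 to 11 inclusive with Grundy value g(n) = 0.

0, 1, 4, 5, 10

Build the Grundy sequence with g(k) = mex{g(k−s) : s ∈ {2, 7, 8}, s ≤ k}:
g(0) = mex{} = 0
g(1) = mex{} = 0
g(2) = mex{0} = 1
g(3) = mex{0} = 1
g(4) = mex{1} = 0
g(5) = mex{1} = 0
g(6) = mex{0} = 1
g(7) = mex{0} = 1
g(8) = mex{0,1} = 2
g(9) = mex{0,1} = 2
g(10) = mex{1,2} = 0
g(11) = mex{0,1,2} = 3
The P-positions (g = 0) in 0..11 are 0, 1, 4, 5, 10.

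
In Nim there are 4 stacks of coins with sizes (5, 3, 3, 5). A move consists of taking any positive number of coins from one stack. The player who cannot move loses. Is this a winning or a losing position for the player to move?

In binary:
  101  (5)
  011  (3)
  011  (3)
  101  (5)
  ---
  000  (0)
The nim-sum is 0, so this is a P-position: the player to move is in a losing position under optimal play.

Losing position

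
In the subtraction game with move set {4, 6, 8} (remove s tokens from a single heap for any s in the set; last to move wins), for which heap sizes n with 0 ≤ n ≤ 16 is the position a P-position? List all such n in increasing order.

0, 1, 2, 3, 12, 13, 14, 15

Compute g(0), g(1), … for moves {4, 6, 8}:
k:     0  1  2  3  4  5  6  7  8  9 10 11 12 13 14 15 16
g(k):  0  0  0  0  1  1  1  1  2  2  2  2  0  0  0  0  1
The P-positions (g = 0) in 0..16 are 0, 1, 2, 3, 12, 13, 14, 15.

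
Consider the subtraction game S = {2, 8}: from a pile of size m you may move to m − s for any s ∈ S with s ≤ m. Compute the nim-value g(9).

2

Build the Grundy sequence with g(k) = mex{g(k−s) : s ∈ {2, 8}, s ≤ k}:
g(0) = mex{} = 0
g(1) = mex{} = 0
g(2) = mex{0} = 1
g(3) = mex{0} = 1
g(4) = mex{1} = 0
g(5) = mex{1} = 0
g(6) = mex{0} = 1
g(7) = mex{0} = 1
g(8) = mex{0,1} = 2
g(9) = mex{0,1} = 2
So g(9) = 2.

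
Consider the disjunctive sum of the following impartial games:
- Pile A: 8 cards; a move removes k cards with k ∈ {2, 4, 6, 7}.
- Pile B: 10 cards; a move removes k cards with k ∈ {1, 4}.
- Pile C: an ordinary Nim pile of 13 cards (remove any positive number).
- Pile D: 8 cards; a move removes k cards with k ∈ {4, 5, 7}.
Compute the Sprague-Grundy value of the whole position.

11

Grundy values for pile A (subtraction set {2, 4, 6, 7}):
k:     0  1  2  3  4  5  6  7  8
g(k):  0  0  1  1  2  2  3  3  4
So g(8) = 4.
For pile B, compute g(0), g(1), … with moves {1, 4}:
k:     0  1  2  3  4  5  6  7  8  9 10
g(k):  0  1  0  1  2  0  1  0  1  2  0
So g(10) = 0.
Pile C is a plain Nim pile of size 13, so its Grundy value is 13.
Grundy values for pile D (subtraction set {4, 5, 7}):
g(0) = mex{} = 0
g(1) = mex{} = 0
g(2) = mex{} = 0
g(3) = mex{} = 0
g(4) = mex{0} = 1
g(5) = mex{0} = 1
g(6) = mex{0} = 1
g(7) = mex{0} = 1
g(8) = mex{0,1} = 2
So g(8) = 2.
The value of a disjunctive sum is the nim-sum of the parts.
Combined value = 4 XOR 0 XOR 13 XOR 2 = 11.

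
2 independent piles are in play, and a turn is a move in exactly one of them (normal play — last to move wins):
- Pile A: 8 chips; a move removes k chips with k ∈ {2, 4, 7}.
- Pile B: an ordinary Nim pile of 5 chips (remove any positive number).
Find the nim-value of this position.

4

For pile A, compute g(0), g(1), … with moves {2, 4, 7}:
k:     0  1  2  3  4  5  6  7  8
g(k):  0  0  1  1  2  2  0  3  1
So g(8) = 1.
Pile B is a plain Nim pile of size 5, so its Grundy value is 5.
By the Sprague-Grundy theorem, the Grundy value of a sum of independent games is the XOR of the component values.
Combined value = 1 XOR 5 = 4.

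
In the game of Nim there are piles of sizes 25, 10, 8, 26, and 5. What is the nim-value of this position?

4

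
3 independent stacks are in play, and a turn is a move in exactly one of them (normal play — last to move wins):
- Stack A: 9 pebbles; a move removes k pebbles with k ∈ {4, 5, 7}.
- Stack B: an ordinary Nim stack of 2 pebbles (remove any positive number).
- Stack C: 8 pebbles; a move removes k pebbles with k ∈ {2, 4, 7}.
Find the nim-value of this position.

1

Build the Grundy sequence for stack A with g(k) = mex{g(k−s) : s ∈ {4, 5, 7}, s ≤ k}:
g(0) = mex{} = 0
g(1) = mex{} = 0
g(2) = mex{} = 0
g(3) = mex{} = 0
g(4) = mex{0} = 1
g(5) = mex{0} = 1
g(6) = mex{0} = 1
g(7) = mex{0} = 1
g(8) = mex{0,1} = 2
g(9) = mex{0,1} = 2
So g(9) = 2.
Stack B is a plain Nim stack of size 2, so its Grundy value is 2.
Build the Grundy sequence for stack C with g(k) = mex{g(k−s) : s ∈ {2, 4, 7}, s ≤ k}:
g(0) = mex{} = 0
g(1) = mex{} = 0
g(2) = mex{0} = 1
g(3) = mex{0} = 1
g(4) = mex{0,1} = 2
g(5) = mex{0,1} = 2
g(6) = mex{1,2} = 0
g(7) = mex{0,1,2} = 3
g(8) = mex{0,2} = 1
So g(8) = 1.
The value of a disjunctive sum is the nim-sum of the parts.
Combined value = 2 XOR 2 XOR 1 = 1.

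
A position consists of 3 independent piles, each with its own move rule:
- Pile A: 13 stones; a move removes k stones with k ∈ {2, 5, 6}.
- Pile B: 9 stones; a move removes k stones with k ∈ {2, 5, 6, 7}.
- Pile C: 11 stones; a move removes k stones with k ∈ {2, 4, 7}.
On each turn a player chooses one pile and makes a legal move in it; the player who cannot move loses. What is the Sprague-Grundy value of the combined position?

2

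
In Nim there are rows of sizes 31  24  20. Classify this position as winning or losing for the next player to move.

Winning position

Nim-sum: 31 XOR 24 XOR 20 = 19.
The nim-sum is 19 ≠ 0, so this is an N-position: the player to move can win.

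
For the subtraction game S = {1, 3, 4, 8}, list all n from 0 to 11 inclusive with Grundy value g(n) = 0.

Compute g(0), g(1), … for moves {1, 3, 4, 8}:
g(0) = mex{} = 0
g(1) = mex{0} = 1
g(2) = mex{1} = 0
g(3) = mex{0} = 1
g(4) = mex{0,1} = 2
g(5) = mex{0,1,2} = 3
g(6) = mex{0,1,3} = 2
g(7) = mex{1,2} = 0
g(8) = mex{0,2,3} = 1
g(9) = mex{1,2,3} = 0
g(10) = mex{0,2} = 1
g(11) = mex{0,1} = 2
The P-positions (g = 0) in 0..11 are 0, 2, 7, 9.

0, 2, 7, 9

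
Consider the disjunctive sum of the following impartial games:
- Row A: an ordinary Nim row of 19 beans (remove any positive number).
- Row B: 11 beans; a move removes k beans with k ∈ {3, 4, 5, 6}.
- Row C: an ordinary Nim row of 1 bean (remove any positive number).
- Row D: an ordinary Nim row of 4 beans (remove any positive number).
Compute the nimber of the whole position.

Row A is a plain Nim row of size 19, so its Grundy value is 19.
Grundy values for row B (subtraction set {3, 4, 5, 6}):
g(0) = mex{} = 0
g(1) = mex{} = 0
g(2) = mex{} = 0
g(3) = mex{0} = 1
g(4) = mex{0} = 1
g(5) = mex{0} = 1
g(6) = mex{0,1} = 2
g(7) = mex{0,1} = 2
g(8) = mex{0,1} = 2
g(9) = mex{1,2} = 0
g(10) = mex{1,2} = 0
g(11) = mex{1,2} = 0
So g(11) = 0.
Row C is a plain Nim row of size 1, so its Grundy value is 1.
Row D is a plain Nim row of size 4, so its Grundy value is 4.
The value of a disjunctive sum is the nim-sum of the parts.
Combined value = 19 XOR 0 XOR 1 XOR 4 = 22.

22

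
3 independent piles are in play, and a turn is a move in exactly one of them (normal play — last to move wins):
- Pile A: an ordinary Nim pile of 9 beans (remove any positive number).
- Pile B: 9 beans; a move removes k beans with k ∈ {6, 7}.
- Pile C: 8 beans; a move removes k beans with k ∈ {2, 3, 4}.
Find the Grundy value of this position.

9

Pile A is a plain Nim pile of size 9, so its Grundy value is 9.
Grundy values for pile B (subtraction set {6, 7}):
g(0) = mex{} = 0
g(1) = mex{} = 0
g(2) = mex{} = 0
g(3) = mex{} = 0
g(4) = mex{} = 0
g(5) = mex{} = 0
g(6) = mex{0} = 1
g(7) = mex{0} = 1
g(8) = mex{0} = 1
g(9) = mex{0} = 1
So g(9) = 1.
For pile C, compute g(0), g(1), … with moves {2, 3, 4}:
g(0) = mex{} = 0
g(1) = mex{} = 0
g(2) = mex{0} = 1
g(3) = mex{0} = 1
g(4) = mex{0,1} = 2
g(5) = mex{0,1} = 2
g(6) = mex{1,2} = 0
g(7) = mex{1,2} = 0
g(8) = mex{0,2} = 1
So g(8) = 1.
By the Sprague-Grundy theorem, the Grundy value of a sum of independent games is the XOR of the component values.
Combined value = 9 ⊕ 1 ⊕ 1 = 9.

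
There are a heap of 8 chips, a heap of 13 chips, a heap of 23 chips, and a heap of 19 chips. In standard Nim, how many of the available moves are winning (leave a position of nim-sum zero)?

3

Bitwise XOR of the heap sizes:
  01000  (8)
  01101  (13)
  10111  (23)
  10011  (19)
  -----
  00001  (1)
The overall nim-sum is X = 1. A heap of size p has a winning move iff p XOR X < p (reduce it to p XOR X).
  8: 8 XOR 1 = 9 ≥ 8 — no move.
  13: 13 XOR 1 = 12 < 13 — winning move (to 12).
  23: 23 XOR 1 = 22 < 23 — winning move (to 22).
  19: 19 XOR 1 = 18 < 19 — winning move (to 18).
That gives 3 winning moves.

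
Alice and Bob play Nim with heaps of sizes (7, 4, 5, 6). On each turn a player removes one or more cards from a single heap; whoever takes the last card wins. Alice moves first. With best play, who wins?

Bob wins

Nim-sum: 7 ^ 4 ^ 5 ^ 6 = 0.
The nim-sum is 0, so this is a P-position: the player to move is in a losing position under optimal play; Alice is about to move from it and so loses — Bob wins.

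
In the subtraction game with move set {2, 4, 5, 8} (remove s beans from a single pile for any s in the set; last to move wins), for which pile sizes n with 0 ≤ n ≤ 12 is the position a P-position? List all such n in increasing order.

Build the Grundy sequence with g(k) = mex{g(k−s) : s ∈ {2, 4, 5, 8}, s ≤ k}:
k:     0  1  2  3  4  5  6  7  8  9 10 11 12
g(k):  0  0  1  1  2  2  3  0  4  1  0  2  1
The P-positions (g = 0) in 0..12 are 0, 1, 7, 10.

0, 1, 7, 10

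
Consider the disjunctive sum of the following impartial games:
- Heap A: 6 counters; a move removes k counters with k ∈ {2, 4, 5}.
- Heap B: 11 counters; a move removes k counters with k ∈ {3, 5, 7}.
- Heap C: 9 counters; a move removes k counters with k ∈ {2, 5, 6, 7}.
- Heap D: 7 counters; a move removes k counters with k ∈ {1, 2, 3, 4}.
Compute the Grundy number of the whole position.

Build the Grundy sequence for heap A with g(k) = mex{g(k−s) : s ∈ {2, 4, 5}, s ≤ k}:
k:     0  1  2  3  4  5  6
g(k):  0  0  1  1  2  2  3
So g(6) = 3.
Build the Grundy sequence for heap B with g(k) = mex{g(k−s) : s ∈ {3, 5, 7}, s ≤ k}:
k:     0  1  2  3  4  5  6  7  8  9 10 11
g(k):  0  0  0  1  1  1  2  2  2  3  0  0
So g(11) = 0.
Build the Grundy sequence for heap C with g(k) = mex{g(k−s) : s ∈ {2, 5, 6, 7}, s ≤ k}:
g(0) = mex{} = 0
g(1) = mex{} = 0
g(2) = mex{0} = 1
g(3) = mex{0} = 1
g(4) = mex{1} = 0
g(5) = mex{0,1} = 2
g(6) = mex{0} = 1
g(7) = mex{0,1,2} = 3
g(8) = mex{0,1} = 2
g(9) = mex{0,1,3} = 2
So g(9) = 2.
For heap D, compute g(0), g(1), … with moves {1, 2, 3, 4}:
g(0) = mex{} = 0
g(1) = mex{0} = 1
g(2) = mex{0,1} = 2
g(3) = mex{0,1,2} = 3
g(4) = mex{0,1,2,3} = 4
g(5) = mex{1,2,3,4} = 0
g(6) = mex{0,2,3,4} = 1
g(7) = mex{0,1,3,4} = 2
So g(7) = 2.
The value of a disjunctive sum is the nim-sum of the parts.
Combined value = 3 XOR 0 XOR 2 XOR 2 = 3.

3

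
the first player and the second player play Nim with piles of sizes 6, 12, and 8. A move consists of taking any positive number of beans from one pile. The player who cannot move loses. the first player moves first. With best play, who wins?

the first player wins

Nim-sum: 6 ^ 12 ^ 8 = 2.
The nim-sum is 2 ≠ 0, so this is an N-position: the player to move can win; the first player has a winning move.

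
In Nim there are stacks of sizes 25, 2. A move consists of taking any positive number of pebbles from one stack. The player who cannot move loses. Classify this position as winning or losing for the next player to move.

Winning position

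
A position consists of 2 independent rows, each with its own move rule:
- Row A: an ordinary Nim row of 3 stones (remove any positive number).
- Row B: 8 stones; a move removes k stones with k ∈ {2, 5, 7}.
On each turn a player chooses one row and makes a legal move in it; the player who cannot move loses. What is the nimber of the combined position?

Row A is a plain Nim row of size 3, so its Grundy value is 3.
Grundy values for row B (subtraction set {2, 5, 7}):
k:     0  1  2  3  4  5  6  7  8
g(k):  0  0  1  1  0  2  1  3  2
So g(8) = 2.
By the Sprague-Grundy theorem, the Grundy value of a sum of independent games is the XOR of the component values.
Combined value = 3 ⊕ 2 = 1.

1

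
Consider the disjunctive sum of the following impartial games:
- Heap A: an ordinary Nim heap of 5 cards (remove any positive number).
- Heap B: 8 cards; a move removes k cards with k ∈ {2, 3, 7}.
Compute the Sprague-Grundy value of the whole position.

4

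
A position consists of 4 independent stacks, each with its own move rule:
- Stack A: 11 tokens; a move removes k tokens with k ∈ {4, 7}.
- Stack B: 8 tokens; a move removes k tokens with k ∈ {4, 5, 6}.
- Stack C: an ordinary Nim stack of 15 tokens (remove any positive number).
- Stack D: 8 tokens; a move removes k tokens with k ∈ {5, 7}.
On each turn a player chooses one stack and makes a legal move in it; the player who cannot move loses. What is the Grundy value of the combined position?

Build the Grundy sequence for stack A with g(k) = mex{g(k−s) : s ∈ {4, 7}, s ≤ k}:
g(0) = mex{} = 0
g(1) = mex{} = 0
g(2) = mex{} = 0
g(3) = mex{} = 0
g(4) = mex{0} = 1
g(5) = mex{0} = 1
g(6) = mex{0} = 1
g(7) = mex{0} = 1
g(8) = mex{0,1} = 2
g(9) = mex{0,1} = 2
g(10) = mex{0,1} = 2
g(11) = mex{1} = 0
So g(11) = 0.
Grundy values for stack B (subtraction set {4, 5, 6}):
k:     0  1  2  3  4  5  6  7  8
g(k):  0  0  0  0  1  1  1  1  2
So g(8) = 2.
Stack C is a plain Nim stack of size 15, so its Grundy value is 15.
Build the Grundy sequence for stack D with g(k) = mex{g(k−s) : s ∈ {5, 7}, s ≤ k}:
g(0) = mex{} = 0
g(1) = mex{} = 0
g(2) = mex{} = 0
g(3) = mex{} = 0
g(4) = mex{} = 0
g(5) = mex{0} = 1
g(6) = mex{0} = 1
g(7) = mex{0} = 1
g(8) = mex{0} = 1
So g(8) = 1.
By the Sprague-Grundy theorem, the Grundy value of a sum of independent games is the XOR of the component values.
Combined value = 0 ⊕ 2 ⊕ 15 ⊕ 1 = 12.

12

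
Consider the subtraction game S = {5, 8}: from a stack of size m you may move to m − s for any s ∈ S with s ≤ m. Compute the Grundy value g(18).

1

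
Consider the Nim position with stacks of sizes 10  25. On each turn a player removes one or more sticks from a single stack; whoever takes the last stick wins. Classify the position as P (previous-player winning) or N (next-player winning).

N-position

Write each in binary and XOR column by column:
  01010  (10)
  11001  (25)
  -----
  10011  (19)
The nim-sum is 19 ≠ 0, so this is an N-position: the player to move can win.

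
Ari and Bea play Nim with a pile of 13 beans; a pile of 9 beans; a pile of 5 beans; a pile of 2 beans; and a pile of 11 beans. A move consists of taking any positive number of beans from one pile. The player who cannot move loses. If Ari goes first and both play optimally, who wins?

Ari wins

Write each in binary and XOR column by column:
  1101  (13)
  1001  (9)
  0101  (5)
  0010  (2)
  1011  (11)
  ----
  1000  (8)
The nim-sum is 8 ≠ 0, so this is an N-position: the player to move can win; Ari has a winning move.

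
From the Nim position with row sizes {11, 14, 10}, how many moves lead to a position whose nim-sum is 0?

3

Bitwise XOR of the heap sizes:
  1011  (11)
  1110  (14)
  1010  (10)
  ----
  1111  (15)
The overall nim-sum is X = 15. A row of size p has a winning move iff p XOR X < p (reduce it to p XOR X).
  11: 11 XOR 15 = 4 < 11 — winning move (to 4).
  14: 14 XOR 15 = 1 < 14 — winning move (to 1).
  10: 10 XOR 15 = 5 < 10 — winning move (to 5).
That gives 3 winning moves.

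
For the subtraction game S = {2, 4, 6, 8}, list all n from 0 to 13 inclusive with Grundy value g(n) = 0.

0, 1, 10, 11

Build the Grundy sequence with g(k) = mex{g(k−s) : s ∈ {2, 4, 6, 8}, s ≤ k}:
g(0) = mex{} = 0
g(1) = mex{} = 0
g(2) = mex{0} = 1
g(3) = mex{0} = 1
g(4) = mex{0,1} = 2
g(5) = mex{0,1} = 2
g(6) = mex{0,1,2} = 3
g(7) = mex{0,1,2} = 3
g(8) = mex{0,1,2,3} = 4
g(9) = mex{0,1,2,3} = 4
g(10) = mex{1,2,3,4} = 0
g(11) = mex{1,2,3,4} = 0
g(12) = mex{0,2,3,4} = 1
g(13) = mex{0,2,3,4} = 1
The P-positions (g = 0) in 0..13 are 0, 1, 10, 11.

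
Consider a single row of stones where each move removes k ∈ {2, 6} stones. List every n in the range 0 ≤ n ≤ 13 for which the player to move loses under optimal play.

0, 1, 4, 5, 8, 9, 12, 13

Grundy values for subtraction set {2, 6}:
k:     0  1  2  3  4  5  6  7  8  9 10 11 12 13
g(k):  0  0  1  1  0  0  1  1  0  0  1  1  0  0
The P-positions (g = 0) in 0..13 are 0, 1, 4, 5, 8, 9, 12, 13.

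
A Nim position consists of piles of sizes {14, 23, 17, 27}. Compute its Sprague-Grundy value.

Nim-sum: 14 XOR 23 XOR 17 XOR 27 = 19.

19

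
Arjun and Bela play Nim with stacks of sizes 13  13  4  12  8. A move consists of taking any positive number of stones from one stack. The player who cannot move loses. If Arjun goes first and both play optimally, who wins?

Nim-sum: 13 ⊕ 13 ⊕ 4 ⊕ 12 ⊕ 8 = 0.
The nim-sum is 0, so this is a P-position: the player to move is in a losing position under optimal play; Arjun is about to move from it and so loses — Bela wins.

Bela wins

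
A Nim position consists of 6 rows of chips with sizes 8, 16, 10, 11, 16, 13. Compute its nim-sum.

Compute the nim-sum pairwise:
8 ^ 16 = 24
24 ^ 10 = 18
18 ^ 11 = 25
25 ^ 16 = 9
9 ^ 13 = 4

4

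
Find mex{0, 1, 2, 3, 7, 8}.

4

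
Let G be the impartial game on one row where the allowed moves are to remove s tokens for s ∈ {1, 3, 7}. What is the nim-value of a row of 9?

Grundy values for subtraction set {1, 3, 7}:
k:     0  1  2  3  4  5  6  7  8  9
g(k):  0  1  0  1  0  1  0  1  0  1
So g(9) = 1.

1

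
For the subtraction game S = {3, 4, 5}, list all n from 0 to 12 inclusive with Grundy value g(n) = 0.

0, 1, 2, 8, 9, 10

Build the Grundy sequence with g(k) = mex{g(k−s) : s ∈ {3, 4, 5}, s ≤ k}:
k:     0  1  2  3  4  5  6  7  8  9 10 11 12
g(k):  0  0  0  1  1  1  2  2  0  0  0  1  1
The P-positions (g = 0) in 0..12 are 0, 1, 2, 8, 9, 10.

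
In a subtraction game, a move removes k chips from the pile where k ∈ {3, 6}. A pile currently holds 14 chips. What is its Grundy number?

Grundy values for subtraction set {3, 6}:
k:     0  1  2  3  4  5  6  7  8  9 10 11 12 13 14
g(k):  0  0  0  1  1  1  2  2  2  0  0  0  1  1  1
So g(14) = 1.

1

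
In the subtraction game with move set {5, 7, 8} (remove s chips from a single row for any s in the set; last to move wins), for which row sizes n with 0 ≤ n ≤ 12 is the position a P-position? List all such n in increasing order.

0, 1, 2, 3, 4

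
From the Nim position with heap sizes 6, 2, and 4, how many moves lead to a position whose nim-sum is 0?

Nim-sum: 6 ⊕ 2 ⊕ 4 = 0.
The nim-sum is already 0, so every move leaves a nonzero nim-sum — there are no winning moves.

0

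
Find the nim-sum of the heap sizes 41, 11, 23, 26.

Nim-sum: 41 ⊕ 11 ⊕ 23 ⊕ 26 = 47.

47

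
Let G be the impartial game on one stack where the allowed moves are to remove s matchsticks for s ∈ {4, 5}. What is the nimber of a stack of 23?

Compute g(0), g(1), … for moves {4, 5}:
k:     0  1  2  3  4  5  6  7  8  9 10 11 12 13 14 15 16 17 18 19 20 21 22 23
g(k):  0  0  0  0  1  1  1  1  2  0  0  0  0  1  1  1  1  2  0  0  0  0  1  1
So g(23) = 1.

1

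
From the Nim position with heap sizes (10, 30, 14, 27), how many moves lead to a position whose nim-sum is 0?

Compute the nim-sum pairwise:
10 XOR 30 = 20
20 XOR 14 = 26
26 XOR 27 = 1
The overall nim-sum is X = 1. A heap of size p has a winning move iff p XOR X < p (reduce it to p XOR X).
  10: 10 XOR 1 = 11 ≥ 10 — no move.
  30: 30 XOR 1 = 31 ≥ 30 — no move.
  14: 14 XOR 1 = 15 ≥ 14 — no move.
  27: 27 XOR 1 = 26 < 27 — winning move (to 26).
That gives 1 winning move.

1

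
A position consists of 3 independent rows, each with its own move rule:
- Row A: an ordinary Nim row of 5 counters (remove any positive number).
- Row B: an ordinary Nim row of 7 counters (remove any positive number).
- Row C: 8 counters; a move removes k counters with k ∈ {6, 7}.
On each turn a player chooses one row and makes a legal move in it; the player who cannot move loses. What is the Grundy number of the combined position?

Row A is a plain Nim row of size 5, so its Grundy value is 5.
Row B is a plain Nim row of size 7, so its Grundy value is 7.
Grundy values for row C (subtraction set {6, 7}):
g(0) = mex{} = 0
g(1) = mex{} = 0
g(2) = mex{} = 0
g(3) = mex{} = 0
g(4) = mex{} = 0
g(5) = mex{} = 0
g(6) = mex{0} = 1
g(7) = mex{0} = 1
g(8) = mex{0} = 1
So g(8) = 1.
By the Sprague-Grundy theorem, the Grundy value of a sum of independent games is the XOR of the component values.
Combined value = 5 XOR 7 XOR 1 = 3.

3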